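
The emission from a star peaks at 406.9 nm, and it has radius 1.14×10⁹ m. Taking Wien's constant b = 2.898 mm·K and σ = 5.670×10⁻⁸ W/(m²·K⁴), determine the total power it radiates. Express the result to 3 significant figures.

Wien's law: T = b/λ_max = 2.898×10⁻³/4.069×10⁻⁷ = 7122.14 K.
Surface area A = 4πR² = 4π(1.14×10⁹ m)² = 1.63313×10¹⁹ m².
Then P = σAT⁴ = 5.670×10⁻⁸×1.63313×10¹⁹×(7122.14)⁴ = 2.38×10²⁷ W.

P ≈ 2.38×10²⁷ W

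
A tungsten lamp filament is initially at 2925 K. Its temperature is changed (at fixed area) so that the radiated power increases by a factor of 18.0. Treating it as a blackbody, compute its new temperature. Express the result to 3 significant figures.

T₂ ≈ 6.02×10³ K

P ∝ T⁴, so T₂/T₁ = (P₂/P₁)^(1/4) = (18.0)^(1/4) = 2.05977.
T₂ = 2925 × 2.05977 = 6.02×10³ K.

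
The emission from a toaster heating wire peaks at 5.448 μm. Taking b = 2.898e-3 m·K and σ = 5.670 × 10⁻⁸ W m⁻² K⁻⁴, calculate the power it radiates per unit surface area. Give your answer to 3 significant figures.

I ≈ 4.54×10³ W/m²

Wien's law: T = b/λ_max = 2.898×10⁻³/5.448×10⁻⁶ = 531.938 K.
Then I = σT⁴ = 5.670×10⁻⁸×(531.938)⁴ = 4.54×10³ W/m².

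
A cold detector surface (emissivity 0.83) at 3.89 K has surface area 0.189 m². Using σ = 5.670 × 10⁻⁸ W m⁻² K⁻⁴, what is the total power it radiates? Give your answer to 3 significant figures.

Area A = 0.189 m².
P = εσAT⁴ = 0.83 × 5.670×10⁻⁸ × 0.189 × (3.89)⁴ = 2.04×10⁻⁶ W.

P ≈ 2.04×10⁻⁶ W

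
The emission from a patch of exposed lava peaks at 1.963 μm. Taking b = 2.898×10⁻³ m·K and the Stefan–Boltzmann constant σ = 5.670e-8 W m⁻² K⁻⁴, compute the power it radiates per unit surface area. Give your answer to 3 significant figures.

I ≈ 2.69×10⁵ W/m²

Wien's law: T = b/λ_max = 2.898×10⁻³/1.963×10⁻⁶ = 1476.31 K.
Then I = σT⁴ = 5.670×10⁻⁸×(1476.31)⁴ = 2.69×10⁵ W/m².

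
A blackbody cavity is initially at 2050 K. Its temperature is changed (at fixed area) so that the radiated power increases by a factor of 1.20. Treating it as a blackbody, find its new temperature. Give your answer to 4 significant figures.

P ∝ T⁴, so T₂/T₁ = (P₂/P₁)^(1/4) = (1.20)^(1/4) = 1.04664.
T₂ = 2050 × 1.04664 = 2146 K.

T₂ ≈ 2146 K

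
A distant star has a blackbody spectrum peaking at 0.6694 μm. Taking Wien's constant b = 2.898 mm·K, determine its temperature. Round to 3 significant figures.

T ≈ 4.33×10³ K

Wien's law gives T = b/λ_max = (2.898×10⁻³ m·K)/(6.694×10⁻⁷ m) = 4.33×10³ K.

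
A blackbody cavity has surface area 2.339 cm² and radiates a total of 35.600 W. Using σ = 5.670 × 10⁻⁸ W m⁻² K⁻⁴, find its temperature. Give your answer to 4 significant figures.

T ≈ 1280 K

Area A = 2.339 cm² = 2.339×10⁻⁴ m².
P = σAT⁴ ⇒ T = (P/(σA))^(1/4) = (35.600/(5.670×10⁻⁸×2.339×10⁻⁴))^(1/4) = 1280 K.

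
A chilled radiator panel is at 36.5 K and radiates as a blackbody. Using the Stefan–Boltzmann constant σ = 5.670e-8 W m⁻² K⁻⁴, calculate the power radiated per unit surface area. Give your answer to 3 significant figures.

Stefan–Boltzmann: I = σT⁴ = 5.670×10⁻⁸ × (36.5)⁴ = 0.101 W/m².

I ≈ 0.101 W/m²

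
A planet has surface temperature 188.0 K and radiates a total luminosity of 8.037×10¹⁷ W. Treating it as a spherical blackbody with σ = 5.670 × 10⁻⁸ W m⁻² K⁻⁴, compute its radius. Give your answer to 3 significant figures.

L = 4πR²σT⁴ ⇒ R = √(L/(4πσT⁴)).
σT⁴ = 70.8295 W/m², so R = √(8.037×10¹⁷/(4π×70.8295)) = 3.00×10⁷ m.

R ≈ 3.00×10⁷ m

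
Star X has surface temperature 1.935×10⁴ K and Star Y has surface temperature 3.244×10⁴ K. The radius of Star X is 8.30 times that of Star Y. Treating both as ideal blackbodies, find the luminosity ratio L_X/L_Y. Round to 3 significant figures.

L ∝ R²T⁴, so L_X/L_Y = (R_X/R_Y)²(T_X/T_Y)⁴ = (8.30)² × (1.935×10⁴/3.244×10⁴)⁴ = 68.89 × 0.126590 = 8.72.

L_X/L_Y ≈ 8.72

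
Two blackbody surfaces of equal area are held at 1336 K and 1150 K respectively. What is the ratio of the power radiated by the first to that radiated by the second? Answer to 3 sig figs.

P₁/P₂ ≈ 1.82

With equal areas, P₁/P₂ = (T₁/T₂)⁴ = (1336/1150)⁴ = 1.82.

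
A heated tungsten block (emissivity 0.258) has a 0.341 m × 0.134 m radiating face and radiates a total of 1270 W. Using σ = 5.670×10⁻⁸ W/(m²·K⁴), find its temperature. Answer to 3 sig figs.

T ≈ 1.17×10³ K

Area A = 0.341 × 0.134 = 0.045694 m².
P = εσAT⁴ ⇒ T = (P/(εσA))^(1/4) = (1270/(0.258×5.670×10⁻⁸×0.045694))^(1/4) = 1.17×10³ K.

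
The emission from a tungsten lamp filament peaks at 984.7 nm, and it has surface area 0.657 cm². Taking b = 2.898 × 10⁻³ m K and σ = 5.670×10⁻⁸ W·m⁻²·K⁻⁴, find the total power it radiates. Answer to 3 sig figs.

Wien's law: T = b/λ_max = 2.898×10⁻³/9.847×10⁻⁷ = 2943.03 K.
Area A = 0.657 cm² = 6.57×10⁻⁵ m².
Then P = σAT⁴ = 5.670×10⁻⁸×6.57×10⁻⁵×(2943.03)⁴ = 279 W.

P ≈ 279 W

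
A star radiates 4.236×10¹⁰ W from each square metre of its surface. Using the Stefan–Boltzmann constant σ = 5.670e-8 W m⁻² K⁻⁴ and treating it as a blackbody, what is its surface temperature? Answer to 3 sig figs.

T ≈ 2.94×10⁴ K

I = σT⁴, so T = (I/σ)^(1/4) = (4.236×10¹⁰/(5.670×10⁻⁸))^(1/4) = 2.94×10⁴ K.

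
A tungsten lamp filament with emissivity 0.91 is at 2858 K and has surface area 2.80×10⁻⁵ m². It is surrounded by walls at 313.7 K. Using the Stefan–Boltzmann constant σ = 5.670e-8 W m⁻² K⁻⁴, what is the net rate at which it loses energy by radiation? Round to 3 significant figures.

Net loss ≈ 96.4 W

Area A = 2.80×10⁻⁵ m².
Net radiated power P_net = εσA(T⁴ − T₀⁴) = 0.91×5.670×10⁻⁸×2.80×10⁻⁵×(2858⁴ − 313.7⁴).
T⁴ − T₀⁴ = 6.67189×10¹³ − 9.68407×10⁹ = 6.67092×10¹³ K⁴, so P_net = 96.4 W.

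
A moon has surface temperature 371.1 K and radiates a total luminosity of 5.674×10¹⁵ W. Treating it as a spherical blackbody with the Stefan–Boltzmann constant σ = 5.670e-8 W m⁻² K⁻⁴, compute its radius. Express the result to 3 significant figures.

R ≈ 6.48×10⁵ m

L = 4πR²σT⁴ ⇒ R = √(L/(4πσT⁴)).
σT⁴ = 1075.34 W/m², so R = √(5.674×10¹⁵/(4π×1075.34)) = 6.48×10⁵ m.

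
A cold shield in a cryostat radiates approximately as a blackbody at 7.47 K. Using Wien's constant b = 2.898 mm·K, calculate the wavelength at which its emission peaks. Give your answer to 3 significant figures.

λ_max ≈ 3.88×10⁻⁴ m

Wien's displacement law: λ_max = b/T = (2.898×10⁻³ m·K)/(7.47 K) = 3.880×10⁻⁴ m.
That is 3.88×10⁻⁴ m, in the infrared range.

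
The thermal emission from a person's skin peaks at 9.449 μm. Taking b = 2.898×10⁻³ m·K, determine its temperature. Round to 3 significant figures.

Wien's law gives T = b/λ_max = (2.898×10⁻³ m·K)/(9.449×10⁻⁶ m) = 307 K.

T ≈ 307 K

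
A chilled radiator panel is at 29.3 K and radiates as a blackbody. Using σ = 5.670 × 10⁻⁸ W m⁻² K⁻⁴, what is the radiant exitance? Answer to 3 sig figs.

Stefan–Boltzmann: I = σT⁴ = 5.670×10⁻⁸ × (29.3)⁴ = 0.0418 W/m².

I ≈ 0.0418 W/m²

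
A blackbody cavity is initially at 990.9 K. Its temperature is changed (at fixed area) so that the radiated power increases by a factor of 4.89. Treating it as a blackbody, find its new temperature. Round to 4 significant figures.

T₂ ≈ 1474 K

P ∝ T⁴, so T₂/T₁ = (P₂/P₁)^(1/4) = (4.89)^(1/4) = 1.48706.
T₂ = 990.9 × 1.48706 = 1474 K.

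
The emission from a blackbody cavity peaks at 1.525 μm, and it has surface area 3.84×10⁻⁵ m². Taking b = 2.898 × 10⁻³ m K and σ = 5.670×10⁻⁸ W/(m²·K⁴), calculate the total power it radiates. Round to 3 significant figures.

Wien's law: T = b/λ_max = 2.898×10⁻³/1.525×10⁻⁶ = 1900.33 K.
Area A = 3.84×10⁻⁵ m².
Then P = σAT⁴ = 5.670×10⁻⁸×3.84×10⁻⁵×(1900.33)⁴ = 28.4 W.

P ≈ 28.4 W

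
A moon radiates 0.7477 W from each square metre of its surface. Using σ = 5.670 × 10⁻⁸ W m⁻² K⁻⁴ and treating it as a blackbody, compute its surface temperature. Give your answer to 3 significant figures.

I = σT⁴, so T = (I/σ)^(1/4) = (0.7477/(5.670×10⁻⁸))^(1/4) = 60.3 K.

T ≈ 60.3 K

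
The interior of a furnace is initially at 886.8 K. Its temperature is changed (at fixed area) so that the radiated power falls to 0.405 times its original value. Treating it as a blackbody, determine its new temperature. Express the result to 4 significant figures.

P ∝ T⁴, so T₂/T₁ = (P₂/P₁)^(1/4) = (0.405)^(1/4) = 0.797744.
T₂ = 886.8 × 0.797744 = 707.4 K.

T₂ ≈ 707.4 K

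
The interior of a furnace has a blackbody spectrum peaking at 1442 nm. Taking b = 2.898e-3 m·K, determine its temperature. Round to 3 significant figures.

Wien's law gives T = b/λ_max = (2.898×10⁻³ m·K)/(1.442×10⁻⁶ m) = 2.01×10³ K.

T ≈ 2.01×10³ K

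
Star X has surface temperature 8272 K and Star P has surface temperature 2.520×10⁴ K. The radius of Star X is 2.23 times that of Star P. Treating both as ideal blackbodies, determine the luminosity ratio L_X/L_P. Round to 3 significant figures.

L_X/L_P ≈ 0.0577

L ∝ R²T⁴, so L_X/L_P = (R_X/R_P)²(T_X/T_P)⁴ = (2.23)² × (8272/2.520×10⁴)⁴ = 4.9729 × 0.0116102 = 0.0577.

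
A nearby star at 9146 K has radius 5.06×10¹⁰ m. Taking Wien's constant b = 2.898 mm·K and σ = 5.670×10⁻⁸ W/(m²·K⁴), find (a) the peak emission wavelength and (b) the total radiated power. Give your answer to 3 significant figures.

(a) λ_max = b/T = 2.898×10⁻³/9146 = 3.169×10⁻⁷ m = 0.317 μm.
Surface area A = 4πR² = 4π(5.06×10¹⁰ m)² = 3.21744×10²² m².
(b) P = σAT⁴ = 5.670×10⁻⁸×3.21744×10²²×(9146)⁴ = 1.28×10³¹ W.

λ_max ≈ 0.317 μm; P ≈ 1.28×10³¹ W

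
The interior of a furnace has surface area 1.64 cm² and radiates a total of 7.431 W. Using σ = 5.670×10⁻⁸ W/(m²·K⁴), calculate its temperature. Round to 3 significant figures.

Area A = 1.64 cm² = 1.64×10⁻⁴ m².
P = σAT⁴ ⇒ T = (P/(σA))^(1/4) = (7.431/(5.670×10⁻⁸×1.64×10⁻⁴))^(1/4) = 945 K.

T ≈ 945 K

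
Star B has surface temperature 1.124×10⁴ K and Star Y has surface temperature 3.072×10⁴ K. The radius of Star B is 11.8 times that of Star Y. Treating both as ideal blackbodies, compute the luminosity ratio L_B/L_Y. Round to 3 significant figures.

L_B/L_Y ≈ 2.50

L ∝ R²T⁴, so L_B/L_Y = (R_B/R_Y)²(T_B/T_Y)⁴ = (11.8)² × (1.124×10⁴/3.072×10⁴)⁴ = 139.24 × 0.0179217 = 2.50.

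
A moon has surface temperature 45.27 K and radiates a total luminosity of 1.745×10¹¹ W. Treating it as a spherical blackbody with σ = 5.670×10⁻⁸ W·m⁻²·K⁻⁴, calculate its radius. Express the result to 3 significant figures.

R ≈ 2.41×10⁵ m

L = 4πR²σT⁴ ⇒ R = √(L/(4πσT⁴)).
σT⁴ = 0.238136 W/m², so R = √(1.745×10¹¹/(4π×0.238136)) = 2.41×10⁵ m.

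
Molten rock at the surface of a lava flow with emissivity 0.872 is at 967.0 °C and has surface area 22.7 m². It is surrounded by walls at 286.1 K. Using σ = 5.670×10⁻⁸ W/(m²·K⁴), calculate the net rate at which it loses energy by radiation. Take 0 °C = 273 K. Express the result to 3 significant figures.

Net loss ≈ 2.65×10⁶ W

T = 967.0 °C + 273 = 1240.0 K.
Area A = 22.7 m².
Net radiated power P_net = εσA(T⁴ − T₀⁴) = 0.872×5.670×10⁻⁸×22.7×(1240.0⁴ − 286.1⁴).
T⁴ − T₀⁴ = 2.36421×10¹² − 6.69995×10⁹ = 2.35751×10¹² K⁴, so P_net = 2.65×10⁶ W.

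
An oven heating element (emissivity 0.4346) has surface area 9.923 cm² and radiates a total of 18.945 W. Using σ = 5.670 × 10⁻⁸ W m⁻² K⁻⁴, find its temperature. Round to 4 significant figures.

T ≈ 938.2 K

Area A = 9.923 cm² = 9.923×10⁻⁴ m².
P = εσAT⁴ ⇒ T = (P/(εσA))^(1/4) = (18.945/(0.4346×5.670×10⁻⁸×9.923×10⁻⁴))^(1/4) = 938.2 K.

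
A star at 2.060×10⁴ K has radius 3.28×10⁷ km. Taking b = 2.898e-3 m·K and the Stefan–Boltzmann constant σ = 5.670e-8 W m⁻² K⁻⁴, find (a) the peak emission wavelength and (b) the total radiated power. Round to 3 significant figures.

(a) λ_max = b/T = 2.898×10⁻³/2.060×10⁴ = 1.407×10⁻⁷ m = 141 nm.
Surface area A = 4πR² = 4π(3.28×10¹⁰ m)² = 1.35194×10²² m².
(b) P = σAT⁴ = 5.670×10⁻⁸×1.35194×10²²×(2.060×10⁴)⁴ = 1.38×10³² W.

λ_max ≈ 141 nm; P ≈ 1.38×10³² W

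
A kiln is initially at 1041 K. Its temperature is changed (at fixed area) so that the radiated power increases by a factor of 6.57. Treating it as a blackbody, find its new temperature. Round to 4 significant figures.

T₂ ≈ 1667 K

P ∝ T⁴, so T₂/T₁ = (P₂/P₁)^(1/4) = (6.57)^(1/4) = 1.60100.
T₂ = 1041 × 1.60100 = 1667 K.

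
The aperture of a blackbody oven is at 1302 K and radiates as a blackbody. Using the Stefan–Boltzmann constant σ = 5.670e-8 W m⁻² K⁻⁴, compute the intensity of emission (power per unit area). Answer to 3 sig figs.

I ≈ 1.63×10⁵ W/m²

Stefan–Boltzmann: I = σT⁴ = 5.670×10⁻⁸ × (1302)⁴ = 1.63×10⁵ W/m².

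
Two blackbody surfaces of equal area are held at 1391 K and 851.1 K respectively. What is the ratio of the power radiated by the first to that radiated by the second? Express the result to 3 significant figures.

With equal areas, P₁/P₂ = (T₁/T₂)⁴ = (1391/851.1)⁴ = 7.13.

P₁/P₂ ≈ 7.13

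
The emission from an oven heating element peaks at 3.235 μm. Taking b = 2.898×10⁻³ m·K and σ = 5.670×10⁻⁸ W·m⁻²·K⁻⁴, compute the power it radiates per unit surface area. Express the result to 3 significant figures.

Wien's law: T = b/λ_max = 2.898×10⁻³/3.235×10⁻⁶ = 895.827 K.
Then I = σT⁴ = 5.670×10⁻⁸×(895.827)⁴ = 3.65×10⁴ W/m².

I ≈ 3.65×10⁴ W/m²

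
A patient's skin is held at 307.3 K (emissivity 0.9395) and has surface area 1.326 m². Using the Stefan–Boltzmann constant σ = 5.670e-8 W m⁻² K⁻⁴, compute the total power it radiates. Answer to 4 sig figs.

Area A = 1.326 m².
P = εσAT⁴ = 0.9395 × 5.670×10⁻⁸ × 1.326 × (307.3)⁴ = 629.9 W.

P ≈ 629.9 W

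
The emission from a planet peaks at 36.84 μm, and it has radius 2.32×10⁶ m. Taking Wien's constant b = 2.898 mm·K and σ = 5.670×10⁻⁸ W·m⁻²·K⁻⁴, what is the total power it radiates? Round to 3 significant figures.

Wien's law: T = b/λ_max = 2.898×10⁻³/3.684×10⁻⁵ = 78.6645 K.
Surface area A = 4πR² = 4π(2.32×10⁶ m)² = 6.76372×10¹³ m².
Then P = σAT⁴ = 5.670×10⁻⁸×6.76372×10¹³×(78.6645)⁴ = 1.47×10¹⁴ W.

P ≈ 1.47×10¹⁴ W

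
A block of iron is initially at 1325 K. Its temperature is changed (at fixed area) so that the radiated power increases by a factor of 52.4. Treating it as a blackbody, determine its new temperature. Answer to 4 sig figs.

P ∝ T⁴, so T₂/T₁ = (P₂/P₁)^(1/4) = (52.4)^(1/4) = 2.69050.
T₂ = 1325 × 2.69050 = 3565 K.

T₂ ≈ 3565 K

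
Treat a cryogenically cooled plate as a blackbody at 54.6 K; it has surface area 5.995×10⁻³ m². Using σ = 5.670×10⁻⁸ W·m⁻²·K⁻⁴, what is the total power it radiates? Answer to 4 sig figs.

P ≈ 3.021×10⁻³ W

Area A = 5.995×10⁻³ m².
P = σAT⁴ = 5.670×10⁻⁸ × 5.995×10⁻³ × (54.6)⁴ = 3.021×10⁻³ W.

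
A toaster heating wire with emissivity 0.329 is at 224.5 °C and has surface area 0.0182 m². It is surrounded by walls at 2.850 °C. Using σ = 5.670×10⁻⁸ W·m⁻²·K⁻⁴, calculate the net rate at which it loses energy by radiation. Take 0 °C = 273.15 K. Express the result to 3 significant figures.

T = 224.5 °C + 273.15 = 497.65 K.
Surroundings: T = 2.850 °C + 273.15 = 276.000 K.
Area A = 0.0182 m².
Net radiated power P_net = εσA(T⁴ − T₀⁴) = 0.329×5.670×10⁻⁸×0.0182×(497.65⁴ − 276.000⁴).
T⁴ − T₀⁴ = 6.13333×10¹⁰ − 5.80278×10⁹ = 5.55305×10¹⁰ K⁴, so P_net = 18.9 W.

Net loss ≈ 18.9 W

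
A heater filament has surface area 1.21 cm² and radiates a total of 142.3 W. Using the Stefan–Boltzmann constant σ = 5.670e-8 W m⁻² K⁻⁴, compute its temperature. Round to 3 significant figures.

T ≈ 2.13×10³ K

Area A = 1.21 cm² = 1.21×10⁻⁴ m².
P = σAT⁴ ⇒ T = (P/(σA))^(1/4) = (142.3/(5.670×10⁻⁸×1.21×10⁻⁴))^(1/4) = 2.13×10³ K.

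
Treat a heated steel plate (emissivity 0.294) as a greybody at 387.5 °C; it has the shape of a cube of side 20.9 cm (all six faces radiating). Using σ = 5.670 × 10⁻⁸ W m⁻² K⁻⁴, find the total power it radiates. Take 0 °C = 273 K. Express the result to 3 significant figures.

T = 387.5 °C + 273 = 660.5 K.
Area A = 6s² = 6×(0.209 m)² = 0.262086 m².
P = εσAT⁴ = 0.294 × 5.670×10⁻⁸ × 0.262086 × (660.5)⁴ = 832 W.

P ≈ 832 W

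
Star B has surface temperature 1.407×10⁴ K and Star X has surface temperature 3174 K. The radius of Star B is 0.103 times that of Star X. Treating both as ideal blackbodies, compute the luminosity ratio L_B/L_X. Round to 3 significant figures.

L_B/L_X ≈ 4.10

L ∝ R²T⁴, so L_B/L_X = (R_B/R_X)²(T_B/T_X)⁴ = (0.103)² × (1.407×10⁴/3174)⁴ = 0.010609 × 386.143 = 4.10.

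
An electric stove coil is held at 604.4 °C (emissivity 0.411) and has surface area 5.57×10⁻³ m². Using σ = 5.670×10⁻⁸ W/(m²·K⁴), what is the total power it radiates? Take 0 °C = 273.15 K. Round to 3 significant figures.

P ≈ 77.0 W

T = 604.4 °C + 273.15 = 877.55 K.
Area A = 5.57×10⁻³ m².
P = εσAT⁴ = 0.411 × 5.670×10⁻⁸ × 5.57×10⁻³ × (877.55)⁴ = 77.0 W.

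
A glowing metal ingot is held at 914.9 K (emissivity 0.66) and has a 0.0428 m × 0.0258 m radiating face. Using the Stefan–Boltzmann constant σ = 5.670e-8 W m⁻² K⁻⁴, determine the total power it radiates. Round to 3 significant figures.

P ≈ 29.0 W

Area A = 0.0428 × 0.0258 = 1.10424×10⁻³ m².
P = εσAT⁴ = 0.66 × 5.670×10⁻⁸ × 1.10424×10⁻³ × (914.9)⁴ = 29.0 W.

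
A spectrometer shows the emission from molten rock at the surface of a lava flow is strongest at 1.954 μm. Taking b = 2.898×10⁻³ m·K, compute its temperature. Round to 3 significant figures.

Wien's law gives T = b/λ_max = (2.898×10⁻³ m·K)/(1.954×10⁻⁶ m) = 1.48×10³ K.

T ≈ 1.48×10³ K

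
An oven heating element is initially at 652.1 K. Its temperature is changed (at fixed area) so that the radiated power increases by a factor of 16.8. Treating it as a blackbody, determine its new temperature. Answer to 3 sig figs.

T₂ ≈ 1.32×10³ K

P ∝ T⁴, so T₂/T₁ = (P₂/P₁)^(1/4) = (16.8)^(1/4) = 2.02454.
T₂ = 652.1 × 2.02454 = 1.32×10³ K.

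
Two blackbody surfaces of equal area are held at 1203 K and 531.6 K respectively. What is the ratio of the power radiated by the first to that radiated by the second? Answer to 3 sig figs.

P₁/P₂ ≈ 26.2

With equal areas, P₁/P₂ = (T₁/T₂)⁴ = (1203/531.6)⁴ = 26.2.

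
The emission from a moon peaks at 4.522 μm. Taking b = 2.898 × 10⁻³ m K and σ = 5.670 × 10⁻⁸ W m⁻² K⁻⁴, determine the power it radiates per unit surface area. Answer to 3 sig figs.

Wien's law: T = b/λ_max = 2.898×10⁻³/4.522×10⁻⁶ = 640.867 K.
Then I = σT⁴ = 5.670×10⁻⁸×(640.867)⁴ = 9.56×10³ W/m².

I ≈ 9.56×10³ W/m²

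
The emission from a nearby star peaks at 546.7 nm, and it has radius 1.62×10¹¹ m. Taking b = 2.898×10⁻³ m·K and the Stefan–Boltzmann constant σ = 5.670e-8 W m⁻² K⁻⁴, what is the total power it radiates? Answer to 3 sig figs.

P ≈ 1.48×10³¹ W

Wien's law: T = b/λ_max = 2.898×10⁻³/5.467×10⁻⁷ = 5300.90 K.
Surface area A = 4πR² = 4π(1.62×10¹¹ m)² = 3.29792×10²³ m².
Then P = σAT⁴ = 5.670×10⁻⁸×3.29792×10²³×(5300.90)⁴ = 1.48×10³¹ W.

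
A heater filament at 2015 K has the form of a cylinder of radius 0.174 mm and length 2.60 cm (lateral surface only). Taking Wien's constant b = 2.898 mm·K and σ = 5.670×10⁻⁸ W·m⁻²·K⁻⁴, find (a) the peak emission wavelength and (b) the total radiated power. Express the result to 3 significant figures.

λ_max ≈ 1.44 μm; P ≈ 26.6 W

(a) λ_max = b/T = 2.898×10⁻³/2015 = 1.438×10⁻⁶ m = 1.44 μm.
Lateral area A = 2πrL = 2π×1.74×10⁻⁴×0.0260 = 2.84251×10⁻⁵ m².
(b) P = σAT⁴ = 5.670×10⁻⁸×2.84251×10⁻⁵×(2015)⁴ = 26.6 W.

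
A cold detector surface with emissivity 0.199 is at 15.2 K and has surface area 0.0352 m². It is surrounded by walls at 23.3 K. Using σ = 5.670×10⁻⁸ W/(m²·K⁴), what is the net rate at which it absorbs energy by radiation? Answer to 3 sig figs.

Net gain ≈ 9.59×10⁻⁵ W

Area A = 0.0352 m².
Net radiated power P_net = εσA(T⁴ − T₀⁴) = 0.199×5.670×10⁻⁸×0.0352×(15.2⁴ − 23.3⁴).
T⁴ − T₀⁴ = 53379.5 − 2.94730×10⁵ = -2.41350×10⁵ K⁴, so P_net = -9.59×10⁻⁵ W — negative, meaning a net gain of 9.59×10⁻⁵ W.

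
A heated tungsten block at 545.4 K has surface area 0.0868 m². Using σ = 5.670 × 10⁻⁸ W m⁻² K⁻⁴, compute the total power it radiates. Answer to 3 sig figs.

P ≈ 435 W

Area A = 0.0868 m².
P = σAT⁴ = 5.670×10⁻⁸ × 0.0868 × (545.4)⁴ = 435 W.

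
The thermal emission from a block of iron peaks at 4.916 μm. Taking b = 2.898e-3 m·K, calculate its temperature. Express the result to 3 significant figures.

Wien's law gives T = b/λ_max = (2.898×10⁻³ m·K)/(4.916×10⁻⁶ m) = 590 K.

T ≈ 590 K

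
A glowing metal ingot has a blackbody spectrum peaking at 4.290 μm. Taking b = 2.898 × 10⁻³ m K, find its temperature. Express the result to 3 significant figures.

Wien's law gives T = b/λ_max = (2.898×10⁻³ m·K)/(4.290×10⁻⁶ m) = 676 K.

T ≈ 676 K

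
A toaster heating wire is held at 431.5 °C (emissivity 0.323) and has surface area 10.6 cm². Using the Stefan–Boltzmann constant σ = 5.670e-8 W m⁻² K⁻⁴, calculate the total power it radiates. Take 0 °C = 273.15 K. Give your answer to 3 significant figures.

P ≈ 4.79 W

T = 431.5 °C + 273.15 = 704.65 K.
Area A = 10.6 cm² = 1.06×10⁻³ m².
P = εσAT⁴ = 0.323 × 5.670×10⁻⁸ × 1.06×10⁻³ × (704.65)⁴ = 4.79 W.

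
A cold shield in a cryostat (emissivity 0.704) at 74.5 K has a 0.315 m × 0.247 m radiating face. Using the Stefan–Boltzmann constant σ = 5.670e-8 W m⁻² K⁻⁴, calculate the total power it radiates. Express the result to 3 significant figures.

P ≈ 0.0957 W

Area A = 0.315 × 0.247 = 0.077805 m².
P = εσAT⁴ = 0.704 × 5.670×10⁻⁸ × 0.077805 × (74.5)⁴ = 0.0957 W.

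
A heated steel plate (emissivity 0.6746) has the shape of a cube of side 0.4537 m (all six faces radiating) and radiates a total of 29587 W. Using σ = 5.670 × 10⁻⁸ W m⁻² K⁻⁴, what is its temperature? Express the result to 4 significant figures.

Area A = 6s² = 6×(0.4537 m)² = 1.23506 m².
P = εσAT⁴ ⇒ T = (P/(εσA))^(1/4) = (29587/(0.6746×5.670×10⁻⁸×1.23506))^(1/4) = 889.6 K.

T ≈ 889.6 K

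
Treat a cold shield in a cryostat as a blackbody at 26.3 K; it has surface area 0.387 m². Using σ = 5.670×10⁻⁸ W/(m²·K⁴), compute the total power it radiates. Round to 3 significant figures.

P ≈ 0.0105 W

Area A = 0.387 m².
P = σAT⁴ = 5.670×10⁻⁸ × 0.387 × (26.3)⁴ = 0.0105 W.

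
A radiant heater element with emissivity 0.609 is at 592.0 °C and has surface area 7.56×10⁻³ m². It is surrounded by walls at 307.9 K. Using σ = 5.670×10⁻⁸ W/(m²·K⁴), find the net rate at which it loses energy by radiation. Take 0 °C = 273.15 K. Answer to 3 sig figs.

T = 592.0 °C + 273.15 = 865.15 K.
Area A = 7.56×10⁻³ m².
Net radiated power P_net = εσA(T⁴ − T₀⁴) = 0.609×5.670×10⁻⁸×7.56×10⁻³×(865.15⁴ − 307.9⁴).
T⁴ − T₀⁴ = 5.60229×10¹¹ − 8.98750×10⁹ = 5.51242×10¹¹ K⁴, so P_net = 144 W.

Net loss ≈ 144 W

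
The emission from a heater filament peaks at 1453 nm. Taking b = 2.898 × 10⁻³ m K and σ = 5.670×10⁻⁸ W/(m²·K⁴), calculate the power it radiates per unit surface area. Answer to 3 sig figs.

I ≈ 8.97×10⁵ W/m²

Wien's law: T = b/λ_max = 2.898×10⁻³/1.453×10⁻⁶ = 1994.49 K.
Then I = σT⁴ = 5.670×10⁻⁸×(1994.49)⁴ = 8.97×10⁵ W/m².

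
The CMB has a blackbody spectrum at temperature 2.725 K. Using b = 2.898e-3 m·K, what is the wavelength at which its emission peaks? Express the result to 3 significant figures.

Wien's displacement law: λ_max = b/T = (2.898×10⁻³ m·K)/(2.725 K) = 1.063×10⁻³ m.
That is 1.06×10⁻³ m, in the microwave range.

λ_max ≈ 1.06×10⁻³ m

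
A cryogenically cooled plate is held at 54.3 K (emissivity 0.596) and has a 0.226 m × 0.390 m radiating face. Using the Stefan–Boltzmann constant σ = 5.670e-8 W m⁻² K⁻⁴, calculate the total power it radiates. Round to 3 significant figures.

Area A = 0.226 × 0.390 = 0.08814 m².
P = εσAT⁴ = 0.596 × 5.670×10⁻⁸ × 0.08814 × (54.3)⁴ = 0.0259 W.

P ≈ 0.0259 W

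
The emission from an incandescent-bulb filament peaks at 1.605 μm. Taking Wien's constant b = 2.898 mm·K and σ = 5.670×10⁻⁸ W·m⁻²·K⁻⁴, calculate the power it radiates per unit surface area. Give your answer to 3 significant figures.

Wien's law: T = b/λ_max = 2.898×10⁻³/1.605×10⁻⁶ = 1805.61 K.
Then I = σT⁴ = 5.670×10⁻⁸×(1805.61)⁴ = 6.03×10⁵ W/m².

I ≈ 6.03×10⁵ W/m²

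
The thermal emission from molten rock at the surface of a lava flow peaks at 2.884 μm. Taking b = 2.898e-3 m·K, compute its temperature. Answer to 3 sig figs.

Wien's law gives T = b/λ_max = (2.898×10⁻³ m·K)/(2.884×10⁻⁶ m) = 1.00×10³ K.

T ≈ 1.00×10³ K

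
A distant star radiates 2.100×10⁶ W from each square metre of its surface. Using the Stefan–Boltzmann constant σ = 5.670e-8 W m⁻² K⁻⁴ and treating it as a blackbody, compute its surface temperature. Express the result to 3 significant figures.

I = σT⁴, so T = (I/σ)^(1/4) = (2.100×10⁶/(5.670×10⁻⁸))^(1/4) = 2.47×10³ K.

T ≈ 2.47×10³ K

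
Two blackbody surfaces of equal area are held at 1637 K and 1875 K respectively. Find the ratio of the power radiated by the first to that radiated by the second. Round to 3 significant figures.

With equal areas, P₁/P₂ = (T₁/T₂)⁴ = (1637/1875)⁴ = 0.581.

P₁/P₂ ≈ 0.581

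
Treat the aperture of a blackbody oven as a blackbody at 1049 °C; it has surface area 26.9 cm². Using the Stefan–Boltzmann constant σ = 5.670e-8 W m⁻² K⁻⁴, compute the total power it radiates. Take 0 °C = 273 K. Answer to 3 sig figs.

P ≈ 466 W

T = 1049 °C + 273 = 1322 K.
Area A = 26.9 cm² = 2.69×10⁻³ m².
P = σAT⁴ = 5.670×10⁻⁸ × 2.69×10⁻³ × (1322)⁴ = 466 W.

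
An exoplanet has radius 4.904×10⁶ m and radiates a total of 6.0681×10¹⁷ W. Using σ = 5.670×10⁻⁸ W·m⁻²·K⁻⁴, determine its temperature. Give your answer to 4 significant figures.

T ≈ 433.8 K

Surface area A = 4πR² = 4π(4.904×10⁶ m)² = 3.02211×10¹⁴ m².
P = σAT⁴ ⇒ T = (P/(σA))^(1/4) = (6.0681×10¹⁷/(5.670×10⁻⁸×3.02211×10¹⁴))^(1/4) = 433.8 K.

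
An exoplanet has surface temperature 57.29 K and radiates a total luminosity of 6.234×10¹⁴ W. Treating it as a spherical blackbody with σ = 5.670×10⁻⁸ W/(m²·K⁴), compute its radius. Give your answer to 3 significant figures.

L = 4πR²σT⁴ ⇒ R = √(L/(4πσT⁴)).
σT⁴ = 0.610799 W/m², so R = √(6.234×10¹⁴/(4π×0.610799)) = 9.01×10⁶ m.

R ≈ 9.01×10⁶ m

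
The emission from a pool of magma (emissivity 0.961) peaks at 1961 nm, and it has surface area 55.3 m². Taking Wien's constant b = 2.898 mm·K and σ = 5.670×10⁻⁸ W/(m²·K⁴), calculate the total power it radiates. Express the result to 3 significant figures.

P ≈ 1.44×10⁷ W

Wien's law: T = b/λ_max = 2.898×10⁻³/1.961×10⁻⁶ = 1477.82 K.
Area A = 55.3 m².
Then P = εσAT⁴ = 0.961×5.670×10⁻⁸×55.3×(1477.82)⁴ = 1.44×10⁷ W.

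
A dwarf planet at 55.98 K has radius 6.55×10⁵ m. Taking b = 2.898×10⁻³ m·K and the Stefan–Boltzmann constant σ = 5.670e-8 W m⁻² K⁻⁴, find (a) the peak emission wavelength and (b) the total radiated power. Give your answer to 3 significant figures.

λ_max ≈ 51.8 μm; P ≈ 3.00×10¹² W

(a) λ_max = b/T = 2.898×10⁻³/55.98 = 5.177×10⁻⁵ m = 51.8 μm.
Surface area A = 4πR² = 4π(6.55×10⁵ m)² = 5.39129×10¹² m².
(b) P = σAT⁴ = 5.670×10⁻⁸×5.39129×10¹²×(55.98)⁴ = 3.00×10¹² W.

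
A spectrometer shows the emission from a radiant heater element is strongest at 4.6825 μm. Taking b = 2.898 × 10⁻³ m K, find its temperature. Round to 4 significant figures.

T ≈ 618.9 K

Wien's law gives T = b/λ_max = (2.898×10⁻³ m·K)/(4.6825×10⁻⁶ m) = 618.9 K.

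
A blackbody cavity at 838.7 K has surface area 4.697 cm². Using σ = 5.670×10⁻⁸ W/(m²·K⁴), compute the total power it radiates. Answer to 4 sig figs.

P ≈ 13.18 W

Area A = 4.697 cm² = 4.697×10⁻⁴ m².
P = σAT⁴ = 5.670×10⁻⁸ × 4.697×10⁻⁴ × (838.7)⁴ = 13.18 W.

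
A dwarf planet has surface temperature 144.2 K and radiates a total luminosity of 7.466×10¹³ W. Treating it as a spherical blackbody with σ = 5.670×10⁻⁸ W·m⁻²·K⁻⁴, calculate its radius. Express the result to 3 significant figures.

L = 4πR²σT⁴ ⇒ R = √(L/(4πσT⁴)).
σT⁴ = 24.5157 W/m², so R = √(7.466×10¹³/(4π×24.5157)) = 4.92×10⁵ m.

R ≈ 4.92×10⁵ m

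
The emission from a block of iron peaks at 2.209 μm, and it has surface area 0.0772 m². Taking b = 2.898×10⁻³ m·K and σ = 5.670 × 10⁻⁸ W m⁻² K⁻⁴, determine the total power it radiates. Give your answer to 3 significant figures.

Wien's law: T = b/λ_max = 2.898×10⁻³/2.209×10⁻⁶ = 1311.91 K.
Area A = 0.0772 m².
Then P = σAT⁴ = 5.670×10⁻⁸×0.0772×(1311.91)⁴ = 1.30×10⁴ W.

P ≈ 1.30×10⁴ W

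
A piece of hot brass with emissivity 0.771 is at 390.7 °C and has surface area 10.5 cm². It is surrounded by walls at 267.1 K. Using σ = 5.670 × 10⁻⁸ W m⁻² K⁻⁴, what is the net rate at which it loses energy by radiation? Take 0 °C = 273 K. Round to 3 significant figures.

Net loss ≈ 8.67 W

T = 390.7 °C + 273 = 663.7 K.
Area A = 10.5 cm² = 1.05×10⁻³ m².
Net radiated power P_net = εσA(T⁴ − T₀⁴) = 0.771×5.670×10⁻⁸×1.05×10⁻³×(663.7⁴ − 267.1⁴).
T⁴ − T₀⁴ = 1.94038×10¹¹ − 5.08974×10⁹ = 1.88948×10¹¹ K⁴, so P_net = 8.67 W.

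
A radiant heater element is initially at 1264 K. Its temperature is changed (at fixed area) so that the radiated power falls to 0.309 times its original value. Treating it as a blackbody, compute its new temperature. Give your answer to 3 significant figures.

P ∝ T⁴, so T₂/T₁ = (P₂/P₁)^(1/4) = (0.309)^(1/4) = 0.745572.
T₂ = 1264 × 0.745572 = 942 K.

T₂ ≈ 942 K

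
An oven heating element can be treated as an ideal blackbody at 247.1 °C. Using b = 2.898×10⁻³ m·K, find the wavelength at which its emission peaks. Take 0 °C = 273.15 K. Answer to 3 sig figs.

T = 247.1 °C + 273.15 = 520.25 K.
Wien's displacement law: λ_max = b/T = (2.898×10⁻³ m·K)/(520.25 K) = 5.570×10⁻⁶ m.
That is 5.57 μm, in the infrared range.

λ_max ≈ 5.57 μm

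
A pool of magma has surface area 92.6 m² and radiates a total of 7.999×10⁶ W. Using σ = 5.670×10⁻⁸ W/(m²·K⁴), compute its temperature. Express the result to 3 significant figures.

T ≈ 1.11×10³ K

Area A = 92.6 m².
P = σAT⁴ ⇒ T = (P/(σA))^(1/4) = (7.999×10⁶/(5.670×10⁻⁸×92.6))^(1/4) = 1.11×10³ K.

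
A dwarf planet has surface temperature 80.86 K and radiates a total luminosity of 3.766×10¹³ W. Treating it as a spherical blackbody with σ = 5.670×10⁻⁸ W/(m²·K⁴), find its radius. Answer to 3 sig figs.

R ≈ 1.11×10⁶ m

L = 4πR²σT⁴ ⇒ R = √(L/(4πσT⁴)).
σT⁴ = 2.42392 W/m², so R = √(3.766×10¹³/(4π×2.42392)) = 1.11×10⁶ m.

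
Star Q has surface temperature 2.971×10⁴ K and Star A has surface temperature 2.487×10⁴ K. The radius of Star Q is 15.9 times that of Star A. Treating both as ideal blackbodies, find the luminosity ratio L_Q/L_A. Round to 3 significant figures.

L_Q/L_A ≈ 515

L ∝ R²T⁴, so L_Q/L_A = (R_Q/R_A)²(T_Q/T_A)⁴ = (15.9)² × (2.971×10⁴/2.487×10⁴)⁴ = 252.81 × 2.03661 = 515.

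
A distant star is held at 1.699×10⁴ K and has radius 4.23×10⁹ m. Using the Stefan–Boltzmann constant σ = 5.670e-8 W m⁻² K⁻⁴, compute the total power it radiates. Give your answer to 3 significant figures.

P ≈ 1.06×10³⁰ W

Surface area A = 4πR² = 4π(4.23×10⁹ m)² = 2.24849×10²⁰ m².
P = σAT⁴ = 5.670×10⁻⁸ × 2.24849×10²⁰ × (1.699×10⁴)⁴ = 1.06×10³⁰ W.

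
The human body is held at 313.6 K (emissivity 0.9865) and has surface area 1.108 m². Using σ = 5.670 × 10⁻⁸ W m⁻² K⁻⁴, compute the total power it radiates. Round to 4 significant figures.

P ≈ 599.4 W

Area A = 1.108 m².
P = εσAT⁴ = 0.9865 × 5.670×10⁻⁸ × 1.108 × (313.6)⁴ = 599.4 W.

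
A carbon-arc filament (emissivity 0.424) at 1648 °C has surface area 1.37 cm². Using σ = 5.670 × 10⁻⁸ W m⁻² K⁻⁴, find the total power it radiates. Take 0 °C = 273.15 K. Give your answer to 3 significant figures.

P ≈ 44.9 W

T = 1648 °C + 273.15 = 1921.15 K.
Area A = 1.37 cm² = 1.37×10⁻⁴ m².
P = εσAT⁴ = 0.424 × 5.670×10⁻⁸ × 1.37×10⁻⁴ × (1921.15)⁴ = 44.9 W.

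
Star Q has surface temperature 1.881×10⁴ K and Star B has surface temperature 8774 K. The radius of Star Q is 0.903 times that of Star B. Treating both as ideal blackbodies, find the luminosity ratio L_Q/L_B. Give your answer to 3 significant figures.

L_Q/L_B ≈ 17.2

L ∝ R²T⁴, so L_Q/L_B = (R_Q/R_B)²(T_Q/T_B)⁴ = (0.903)² × (1.881×10⁴/8774)⁴ = 0.815409 × 21.1234 = 17.2.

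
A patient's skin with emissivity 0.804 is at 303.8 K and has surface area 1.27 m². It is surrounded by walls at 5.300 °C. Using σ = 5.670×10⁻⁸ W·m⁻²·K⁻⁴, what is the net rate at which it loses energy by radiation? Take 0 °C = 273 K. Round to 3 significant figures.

Surroundings: T = 5.300 °C + 273 = 278.300 K.
Area A = 1.27 m².
Net radiated power P_net = εσA(T⁴ − T₀⁴) = 0.804×5.670×10⁻⁸×1.27×(303.8⁴ − 278.300⁴).
T⁴ − T₀⁴ = 8.51826×10⁹ − 5.99864×10⁹ = 2.51962×10⁹ K⁴, so P_net = 146 W.

Net loss ≈ 146 W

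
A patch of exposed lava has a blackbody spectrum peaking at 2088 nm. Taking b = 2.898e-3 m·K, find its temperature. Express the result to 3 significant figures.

T ≈ 1.39×10³ K

Wien's law gives T = b/λ_max = (2.898×10⁻³ m·K)/(2.088×10⁻⁶ m) = 1.39×10³ K.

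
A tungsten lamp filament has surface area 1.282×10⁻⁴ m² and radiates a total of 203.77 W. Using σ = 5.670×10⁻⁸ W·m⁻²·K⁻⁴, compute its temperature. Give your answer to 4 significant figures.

T ≈ 2301 K

Area A = 1.282×10⁻⁴ m².
P = σAT⁴ ⇒ T = (P/(σA))^(1/4) = (203.77/(5.670×10⁻⁸×1.282×10⁻⁴))^(1/4) = 2301 K.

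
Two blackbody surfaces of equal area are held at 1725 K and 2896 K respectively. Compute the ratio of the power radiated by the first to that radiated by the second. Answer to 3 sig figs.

With equal areas, P₁/P₂ = (T₁/T₂)⁴ = (1725/2896)⁴ = 0.126.

P₁/P₂ ≈ 0.126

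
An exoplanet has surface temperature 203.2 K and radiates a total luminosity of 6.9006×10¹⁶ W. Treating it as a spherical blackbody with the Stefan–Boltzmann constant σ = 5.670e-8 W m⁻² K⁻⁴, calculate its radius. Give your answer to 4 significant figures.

R ≈ 7.537×10⁶ m

L = 4πR²σT⁴ ⇒ R = √(L/(4πσT⁴)).
σT⁴ = 96.6669 W/m², so R = √(6.9006×10¹⁶/(4π×96.6669)) = 7.537×10⁶ m.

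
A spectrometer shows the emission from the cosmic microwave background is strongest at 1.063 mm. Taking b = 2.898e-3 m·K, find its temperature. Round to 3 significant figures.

Wien's law gives T = b/λ_max = (2.898×10⁻³ m·K)/(1.063×10⁻³ m) = 2.73 K.

T ≈ 2.73 K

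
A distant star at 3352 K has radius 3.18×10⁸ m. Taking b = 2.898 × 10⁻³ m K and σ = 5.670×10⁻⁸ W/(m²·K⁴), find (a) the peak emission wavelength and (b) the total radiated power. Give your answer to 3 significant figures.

λ_max ≈ 0.865 μm; P ≈ 9.10×10²⁴ W

(a) λ_max = b/T = 2.898×10⁻³/3352 = 8.646×10⁻⁷ m = 0.865 μm.
Surface area A = 4πR² = 4π(3.18×10⁸ m)² = 1.27076×10¹⁸ m².
(b) P = σAT⁴ = 5.670×10⁻⁸×1.27076×10¹⁸×(3352)⁴ = 9.10×10²⁴ W.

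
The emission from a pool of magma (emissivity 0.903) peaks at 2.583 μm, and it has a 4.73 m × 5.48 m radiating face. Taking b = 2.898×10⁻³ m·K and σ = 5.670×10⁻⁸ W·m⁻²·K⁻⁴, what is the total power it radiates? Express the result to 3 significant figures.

Wien's law: T = b/λ_max = 2.898×10⁻³/2.583×10⁻⁶ = 1121.95 K.
Area A = 4.73 × 5.48 = 25.9204 m².
Then P = εσAT⁴ = 0.903×5.670×10⁻⁸×25.9204×(1121.95)⁴ = 2.10×10⁶ W.

P ≈ 2.10×10⁶ W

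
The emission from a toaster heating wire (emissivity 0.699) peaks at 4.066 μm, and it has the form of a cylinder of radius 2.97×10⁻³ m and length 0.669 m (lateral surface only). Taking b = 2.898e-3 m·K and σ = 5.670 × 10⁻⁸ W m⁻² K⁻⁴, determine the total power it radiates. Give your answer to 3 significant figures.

P ≈ 128 W

Wien's law: T = b/λ_max = 2.898×10⁻³/4.066×10⁻⁶ = 712.740 K.
Lateral area A = 2πrL = 2π×2.97×10⁻³×0.669 = 0.0124842 m².
Then P = εσAT⁴ = 0.699×5.670×10⁻⁸×0.0124842×(712.740)⁴ = 128 W.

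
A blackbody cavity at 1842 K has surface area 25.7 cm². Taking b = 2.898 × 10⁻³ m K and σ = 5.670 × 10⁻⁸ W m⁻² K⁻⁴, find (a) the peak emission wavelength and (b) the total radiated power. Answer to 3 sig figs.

(a) λ_max = b/T = 2.898×10⁻³/1842 = 1.573×10⁻⁶ m = 1.57 μm.
Area A = 25.7 cm² = 2.57×10⁻³ m².
(b) P = σAT⁴ = 5.670×10⁻⁸×2.57×10⁻³×(1842)⁴ = 1.68×10³ W.

λ_max ≈ 1.57 μm; P ≈ 1.68×10³ W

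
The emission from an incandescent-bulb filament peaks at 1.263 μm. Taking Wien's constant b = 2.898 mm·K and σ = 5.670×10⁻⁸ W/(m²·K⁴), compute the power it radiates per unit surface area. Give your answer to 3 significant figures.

I ≈ 1.57×10⁶ W/m²

Wien's law: T = b/λ_max = 2.898×10⁻³/1.263×10⁻⁶ = 2294.54 K.
Then I = σT⁴ = 5.670×10⁻⁸×(2294.54)⁴ = 1.57×10⁶ W/m².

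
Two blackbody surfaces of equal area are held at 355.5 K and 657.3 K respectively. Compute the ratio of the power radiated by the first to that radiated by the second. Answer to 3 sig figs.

P₁/P₂ ≈ 0.0856

With equal areas, P₁/P₂ = (T₁/T₂)⁴ = (355.5/657.3)⁴ = 0.0856.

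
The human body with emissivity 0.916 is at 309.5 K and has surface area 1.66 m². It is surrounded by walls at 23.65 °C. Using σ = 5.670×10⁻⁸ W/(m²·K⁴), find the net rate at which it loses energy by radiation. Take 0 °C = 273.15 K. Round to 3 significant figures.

Net loss ≈ 122 W

Surroundings: T = 23.65 °C + 273.15 = 296.80 K.
Area A = 1.66 m².
Net radiated power P_net = εσA(T⁴ − T₀⁴) = 0.916×5.670×10⁻⁸×1.66×(309.5⁴ − 296.80⁴).
T⁴ − T₀⁴ = 9.17577×10⁹ − 7.75989×10⁹ = 1.41588×10⁹ K⁴, so P_net = 122 W.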